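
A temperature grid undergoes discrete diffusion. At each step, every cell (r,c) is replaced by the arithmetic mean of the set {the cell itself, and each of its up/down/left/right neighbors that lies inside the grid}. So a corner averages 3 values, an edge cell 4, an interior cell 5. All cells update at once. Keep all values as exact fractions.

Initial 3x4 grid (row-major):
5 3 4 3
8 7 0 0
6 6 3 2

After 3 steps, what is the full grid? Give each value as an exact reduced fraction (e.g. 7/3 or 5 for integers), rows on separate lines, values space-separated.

Answer: 11303/2160 32111/7200 22121/7200 2569/1080
4489/800 2279/500 6391/2000 10499/4800
12223/2160 34561/7200 23071/7200 2549/1080

Derivation:
After step 1:
  16/3 19/4 5/2 7/3
  13/2 24/5 14/5 5/4
  20/3 11/2 11/4 5/3
After step 2:
  199/36 1043/240 743/240 73/36
  233/40 487/100 141/50 161/80
  56/9 1183/240 763/240 17/9
After step 3:
  11303/2160 32111/7200 22121/7200 2569/1080
  4489/800 2279/500 6391/2000 10499/4800
  12223/2160 34561/7200 23071/7200 2549/1080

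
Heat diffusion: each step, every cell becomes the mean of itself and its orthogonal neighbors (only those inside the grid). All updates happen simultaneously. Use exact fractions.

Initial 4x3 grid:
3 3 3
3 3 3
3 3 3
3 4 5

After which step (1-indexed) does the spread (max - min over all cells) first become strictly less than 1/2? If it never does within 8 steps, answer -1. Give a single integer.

Step 1: max=4, min=3, spread=1
Step 2: max=15/4, min=3, spread=3/4
Step 3: max=2579/720, min=3, spread=419/720
Step 4: max=150803/43200, min=679/225, spread=4087/8640
  -> spread < 1/2 first at step 4
Step 5: max=328831/96000, min=164449/54000, spread=65659/172800
Step 6: max=525830263/155520000, min=1658551/540000, spread=1926703/6220800
Step 7: max=31236366517/9331200000, min=300926677/97200000, spread=93896221/373248000
Step 8: max=620036380501/186624000000, min=36352946711/11664000000, spread=61422773/298598400

Answer: 4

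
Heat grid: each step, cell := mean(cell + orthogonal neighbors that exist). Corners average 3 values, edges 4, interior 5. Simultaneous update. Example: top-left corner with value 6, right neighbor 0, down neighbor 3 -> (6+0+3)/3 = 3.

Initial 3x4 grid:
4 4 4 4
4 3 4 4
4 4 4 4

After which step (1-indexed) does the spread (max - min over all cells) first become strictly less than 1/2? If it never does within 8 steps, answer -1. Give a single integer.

Step 1: max=4, min=15/4, spread=1/4
  -> spread < 1/2 first at step 1
Step 2: max=4, min=377/100, spread=23/100
Step 3: max=1587/400, min=18389/4800, spread=131/960
Step 4: max=28409/7200, min=166249/43200, spread=841/8640
Step 5: max=5666627/1440000, min=66577949/17280000, spread=56863/691200
Step 6: max=50850457/12960000, min=600545659/155520000, spread=386393/6220800
Step 7: max=20315641187/5184000000, min=240438276869/62208000000, spread=26795339/497664000
Step 8: max=1217073850333/311040000000, min=14446104285871/3732480000000, spread=254051069/5971968000

Answer: 1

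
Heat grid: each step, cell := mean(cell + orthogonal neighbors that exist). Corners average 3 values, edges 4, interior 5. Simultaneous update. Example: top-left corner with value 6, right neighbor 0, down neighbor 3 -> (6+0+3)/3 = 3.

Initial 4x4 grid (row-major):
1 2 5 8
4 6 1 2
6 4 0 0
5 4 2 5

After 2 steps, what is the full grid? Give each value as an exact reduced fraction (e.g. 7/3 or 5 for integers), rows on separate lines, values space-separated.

Answer: 121/36 397/120 153/40 47/12
221/60 359/100 287/100 123/40
9/2 173/50 127/50 247/120
9/2 31/8 307/120 41/18

Derivation:
After step 1:
  7/3 7/2 4 5
  17/4 17/5 14/5 11/4
  19/4 4 7/5 7/4
  5 15/4 11/4 7/3
After step 2:
  121/36 397/120 153/40 47/12
  221/60 359/100 287/100 123/40
  9/2 173/50 127/50 247/120
  9/2 31/8 307/120 41/18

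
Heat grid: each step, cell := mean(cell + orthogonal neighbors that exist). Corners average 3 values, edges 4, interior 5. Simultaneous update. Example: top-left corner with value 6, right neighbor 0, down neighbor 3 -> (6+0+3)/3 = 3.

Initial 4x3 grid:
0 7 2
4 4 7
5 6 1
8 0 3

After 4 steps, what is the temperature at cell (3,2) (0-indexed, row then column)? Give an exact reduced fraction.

Answer: 479641/129600

Derivation:
Step 1: cell (3,2) = 4/3
Step 2: cell (3,2) = 59/18
Step 3: cell (3,2) = 1733/540
Step 4: cell (3,2) = 479641/129600
Full grid after step 4:
  518891/129600 1213213/288000 526141/129600
  460013/108000 478537/120000 895901/216000
  440593/108000 1483211/360000 797561/216000
  543091/129600 3246379/864000 479641/129600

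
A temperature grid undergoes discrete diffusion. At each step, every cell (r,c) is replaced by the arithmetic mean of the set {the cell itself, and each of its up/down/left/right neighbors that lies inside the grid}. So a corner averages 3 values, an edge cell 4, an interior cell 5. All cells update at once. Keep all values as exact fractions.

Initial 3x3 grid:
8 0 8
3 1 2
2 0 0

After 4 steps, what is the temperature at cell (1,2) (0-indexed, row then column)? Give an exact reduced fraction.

Step 1: cell (1,2) = 11/4
Step 2: cell (1,2) = 159/80
Step 3: cell (1,2) = 11173/4800
Step 4: cell (1,2) = 640231/288000
Full grid after step 4:
  390929/129600 823481/288000 90601/32400
  1071409/432000 878341/360000 640231/288000
  271079/129600 1576193/864000 119677/64800

Answer: 640231/288000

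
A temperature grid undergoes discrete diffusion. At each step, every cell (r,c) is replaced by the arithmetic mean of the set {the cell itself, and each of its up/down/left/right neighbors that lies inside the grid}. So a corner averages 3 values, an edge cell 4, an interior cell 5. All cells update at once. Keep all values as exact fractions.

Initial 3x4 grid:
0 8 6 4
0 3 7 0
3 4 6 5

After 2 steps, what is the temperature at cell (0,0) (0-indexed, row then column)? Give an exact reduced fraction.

Step 1: cell (0,0) = 8/3
Step 2: cell (0,0) = 101/36
Full grid after step 2:
  101/36 527/120 547/120 163/36
  109/40 371/100 491/100 77/20
  47/18 487/120 527/120 79/18

Answer: 101/36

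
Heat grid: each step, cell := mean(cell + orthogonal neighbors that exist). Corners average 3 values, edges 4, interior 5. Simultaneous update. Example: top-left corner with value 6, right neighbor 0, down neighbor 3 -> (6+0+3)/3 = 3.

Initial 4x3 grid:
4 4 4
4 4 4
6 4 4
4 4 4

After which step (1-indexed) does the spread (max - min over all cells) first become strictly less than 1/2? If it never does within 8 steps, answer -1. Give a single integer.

Step 1: max=14/3, min=4, spread=2/3
Step 2: max=271/60, min=4, spread=31/60
Step 3: max=2371/540, min=4, spread=211/540
  -> spread < 1/2 first at step 3
Step 4: max=232897/54000, min=3647/900, spread=14077/54000
Step 5: max=2084407/486000, min=219683/54000, spread=5363/24300
Step 6: max=62060809/14580000, min=122869/30000, spread=93859/583200
Step 7: max=3709474481/874800000, min=199736467/48600000, spread=4568723/34992000
Step 8: max=221732435629/52488000000, min=6013618889/1458000000, spread=8387449/83980800

Answer: 3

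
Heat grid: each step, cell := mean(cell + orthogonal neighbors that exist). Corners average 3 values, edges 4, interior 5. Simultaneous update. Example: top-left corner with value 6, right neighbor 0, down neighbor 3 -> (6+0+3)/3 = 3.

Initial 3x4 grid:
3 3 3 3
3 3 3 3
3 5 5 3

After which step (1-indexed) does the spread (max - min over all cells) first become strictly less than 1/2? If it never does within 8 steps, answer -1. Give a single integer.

Answer: 3

Derivation:
Step 1: max=4, min=3, spread=1
Step 2: max=113/30, min=3, spread=23/30
Step 3: max=3251/900, min=281/90, spread=49/100
  -> spread < 1/2 first at step 3
Step 4: max=47671/13500, min=4301/1350, spread=4661/13500
Step 5: max=1407307/405000, min=218197/67500, spread=157/648
Step 6: max=83532413/24300000, min=4406141/1350000, spread=1351/7776
Step 7: max=2486911721/729000000, min=199673633/60750000, spread=5813/46656
Step 8: max=37103688391/10935000000, min=12042219047/3645000000, spread=6253/69984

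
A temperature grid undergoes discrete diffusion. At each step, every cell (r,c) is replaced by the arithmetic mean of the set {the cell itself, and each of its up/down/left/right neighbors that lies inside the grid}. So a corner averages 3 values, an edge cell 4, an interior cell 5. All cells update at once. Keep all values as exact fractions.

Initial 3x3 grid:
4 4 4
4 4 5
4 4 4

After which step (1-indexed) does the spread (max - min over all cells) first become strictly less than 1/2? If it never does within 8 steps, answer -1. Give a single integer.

Step 1: max=13/3, min=4, spread=1/3
  -> spread < 1/2 first at step 1
Step 2: max=1027/240, min=4, spread=67/240
Step 3: max=9077/2160, min=807/200, spread=1807/10800
Step 4: max=3613963/864000, min=21961/5400, spread=33401/288000
Step 5: max=32333933/7776000, min=2203391/540000, spread=3025513/38880000
Step 6: max=12906526867/3110400000, min=117955949/28800000, spread=53531/995328
Step 7: max=772528925849/186624000000, min=31895116051/7776000000, spread=450953/11943936
Step 8: max=46298663560603/11197440000000, min=3833488610519/933120000000, spread=3799043/143327232

Answer: 1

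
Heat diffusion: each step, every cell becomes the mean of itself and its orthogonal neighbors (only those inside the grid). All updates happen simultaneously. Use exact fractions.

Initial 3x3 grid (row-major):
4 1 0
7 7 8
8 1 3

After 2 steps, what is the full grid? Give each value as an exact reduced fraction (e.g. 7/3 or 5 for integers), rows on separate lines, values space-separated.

Answer: 9/2 37/10 7/2
619/120 471/100 163/40
199/36 1133/240 53/12

Derivation:
After step 1:
  4 3 3
  13/2 24/5 9/2
  16/3 19/4 4
After step 2:
  9/2 37/10 7/2
  619/120 471/100 163/40
  199/36 1133/240 53/12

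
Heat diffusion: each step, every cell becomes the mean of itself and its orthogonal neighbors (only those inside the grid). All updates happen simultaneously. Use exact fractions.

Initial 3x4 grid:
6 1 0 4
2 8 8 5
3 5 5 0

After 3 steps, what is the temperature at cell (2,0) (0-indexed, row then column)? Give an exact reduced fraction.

Answer: 4639/1080

Derivation:
Step 1: cell (2,0) = 10/3
Step 2: cell (2,0) = 40/9
Step 3: cell (2,0) = 4639/1080
Full grid after step 3:
  2761/720 193/48 77/20 2699/720
  12239/2880 511/120 322/75 11429/2880
  4639/1080 1313/288 6289/1440 1129/270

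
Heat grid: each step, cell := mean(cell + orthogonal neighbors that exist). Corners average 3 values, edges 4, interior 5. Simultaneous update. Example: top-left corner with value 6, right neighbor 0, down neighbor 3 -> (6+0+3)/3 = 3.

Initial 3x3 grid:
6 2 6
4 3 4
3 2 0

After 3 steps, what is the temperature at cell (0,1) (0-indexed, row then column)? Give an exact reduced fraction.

Step 1: cell (0,1) = 17/4
Step 2: cell (0,1) = 61/16
Step 3: cell (0,1) = 3607/960
Full grid after step 3:
  547/144 3607/960 257/72
  833/240 647/200 1009/320
  3 673/240 383/144

Answer: 3607/960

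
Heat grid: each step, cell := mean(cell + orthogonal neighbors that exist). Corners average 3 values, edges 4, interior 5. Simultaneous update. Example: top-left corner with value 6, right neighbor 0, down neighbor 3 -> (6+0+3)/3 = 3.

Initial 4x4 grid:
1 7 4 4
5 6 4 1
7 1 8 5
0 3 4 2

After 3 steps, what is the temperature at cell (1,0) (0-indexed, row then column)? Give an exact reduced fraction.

Step 1: cell (1,0) = 19/4
Step 2: cell (1,0) = 127/30
Step 3: cell (1,0) = 15781/3600
Full grid after step 3:
  9581/2160 32357/7200 10127/2400 313/80
  15781/3600 26027/6000 8599/2000 296/75
  541/144 24863/6000 24169/6000 181/45
  1525/432 5017/1440 5633/1440 8239/2160

Answer: 15781/3600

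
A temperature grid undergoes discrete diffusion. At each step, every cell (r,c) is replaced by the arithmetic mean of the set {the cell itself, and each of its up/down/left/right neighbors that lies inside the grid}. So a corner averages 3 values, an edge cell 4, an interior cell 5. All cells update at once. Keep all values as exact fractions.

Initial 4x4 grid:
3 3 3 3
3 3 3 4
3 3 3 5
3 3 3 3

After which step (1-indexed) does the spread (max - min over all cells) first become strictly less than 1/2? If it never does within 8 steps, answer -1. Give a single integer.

Answer: 3

Derivation:
Step 1: max=15/4, min=3, spread=3/4
Step 2: max=437/120, min=3, spread=77/120
Step 3: max=12503/3600, min=3, spread=1703/3600
  -> spread < 1/2 first at step 3
Step 4: max=369473/108000, min=679/225, spread=43553/108000
Step 5: max=10903481/3240000, min=547313/180000, spread=1051847/3240000
Step 6: max=324142877/97200000, min=1652231/540000, spread=26741297/97200000
Step 7: max=2893070237/874800000, min=166185169/54000000, spread=62772031/273375000
Step 8: max=287559045593/87480000000, min=7519042891/2430000000, spread=16873501517/87480000000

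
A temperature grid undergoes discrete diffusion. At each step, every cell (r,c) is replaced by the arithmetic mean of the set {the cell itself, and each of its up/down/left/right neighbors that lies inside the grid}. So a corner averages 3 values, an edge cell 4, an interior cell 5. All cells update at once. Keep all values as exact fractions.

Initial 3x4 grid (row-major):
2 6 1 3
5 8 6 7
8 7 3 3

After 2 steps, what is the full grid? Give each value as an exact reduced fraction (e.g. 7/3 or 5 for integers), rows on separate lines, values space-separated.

Answer: 43/9 1139/240 203/48 149/36
463/80 279/50 249/50 71/16
227/36 1459/240 247/48 83/18

Derivation:
After step 1:
  13/3 17/4 4 11/3
  23/4 32/5 5 19/4
  20/3 13/2 19/4 13/3
After step 2:
  43/9 1139/240 203/48 149/36
  463/80 279/50 249/50 71/16
  227/36 1459/240 247/48 83/18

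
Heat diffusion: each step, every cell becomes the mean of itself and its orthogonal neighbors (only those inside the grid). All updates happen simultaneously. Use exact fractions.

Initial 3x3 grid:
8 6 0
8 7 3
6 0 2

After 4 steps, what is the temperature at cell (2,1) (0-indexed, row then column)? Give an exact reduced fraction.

Answer: 3648317/864000

Derivation:
Step 1: cell (2,1) = 15/4
Step 2: cell (2,1) = 893/240
Step 3: cell (2,1) = 59611/14400
Step 4: cell (2,1) = 3648317/864000
Full grid after step 4:
  359363/64800 4214567/864000 60839/14400
  506563/96000 1659029/360000 830173/216000
  159719/32400 3648317/864000 474101/129600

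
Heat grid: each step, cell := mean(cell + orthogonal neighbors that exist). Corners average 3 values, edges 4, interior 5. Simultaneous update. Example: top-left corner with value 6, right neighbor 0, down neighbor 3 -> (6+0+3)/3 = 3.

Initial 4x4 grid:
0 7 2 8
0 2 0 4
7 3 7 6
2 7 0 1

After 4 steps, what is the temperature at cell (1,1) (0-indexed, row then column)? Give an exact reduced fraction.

Step 1: cell (1,1) = 12/5
Step 2: cell (1,1) = 78/25
Step 3: cell (1,1) = 3691/1200
Step 4: cell (1,1) = 594881/180000
Full grid after step 4:
  187211/64800 16709/5400 24383/6750 31517/8100
  26129/8640 594881/180000 80147/22500 104777/27000
  763913/216000 155981/45000 663323/180000 98911/27000
  59627/16200 815123/216000 769403/216000 236249/64800

Answer: 594881/180000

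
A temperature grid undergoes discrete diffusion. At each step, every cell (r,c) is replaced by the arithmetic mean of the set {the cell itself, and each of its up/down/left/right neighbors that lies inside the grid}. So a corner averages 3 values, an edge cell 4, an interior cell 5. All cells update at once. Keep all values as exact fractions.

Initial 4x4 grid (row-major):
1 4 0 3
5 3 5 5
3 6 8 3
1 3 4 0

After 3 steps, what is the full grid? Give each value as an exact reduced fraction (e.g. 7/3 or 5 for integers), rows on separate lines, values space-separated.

Answer: 6971/2160 712/225 613/180 1783/540
24389/7200 22937/6000 2837/750 169/45
26309/7200 2899/750 24551/6000 689/180
1829/540 26579/7200 5383/1440 7877/2160

Derivation:
After step 1:
  10/3 2 3 8/3
  3 23/5 21/5 4
  15/4 23/5 26/5 4
  7/3 7/2 15/4 7/3
After step 2:
  25/9 97/30 89/30 29/9
  881/240 92/25 21/5 223/60
  821/240 433/100 87/20 233/60
  115/36 851/240 887/240 121/36
After step 3:
  6971/2160 712/225 613/180 1783/540
  24389/7200 22937/6000 2837/750 169/45
  26309/7200 2899/750 24551/6000 689/180
  1829/540 26579/7200 5383/1440 7877/2160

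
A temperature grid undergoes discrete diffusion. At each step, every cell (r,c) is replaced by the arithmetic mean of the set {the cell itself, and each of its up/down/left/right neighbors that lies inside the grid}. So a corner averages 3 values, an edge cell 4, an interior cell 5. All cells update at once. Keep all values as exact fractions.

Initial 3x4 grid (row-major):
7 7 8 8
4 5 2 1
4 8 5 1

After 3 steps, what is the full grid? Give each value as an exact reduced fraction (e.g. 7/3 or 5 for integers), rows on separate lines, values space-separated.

Answer: 347/60 863/150 9571/1800 652/135
19717/3600 15781/3000 4677/1000 1231/300
5641/1080 8831/1800 937/225 3931/1080

Derivation:
After step 1:
  6 27/4 25/4 17/3
  5 26/5 21/5 3
  16/3 11/2 4 7/3
After step 2:
  71/12 121/20 343/60 179/36
  323/60 533/100 453/100 19/5
  95/18 601/120 481/120 28/9
After step 3:
  347/60 863/150 9571/1800 652/135
  19717/3600 15781/3000 4677/1000 1231/300
  5641/1080 8831/1800 937/225 3931/1080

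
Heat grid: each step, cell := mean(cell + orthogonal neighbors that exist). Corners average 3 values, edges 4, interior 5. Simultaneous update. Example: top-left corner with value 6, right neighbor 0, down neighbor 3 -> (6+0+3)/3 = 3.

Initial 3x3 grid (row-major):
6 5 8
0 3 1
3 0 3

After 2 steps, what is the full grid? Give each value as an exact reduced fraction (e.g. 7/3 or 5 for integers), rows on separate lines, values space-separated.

Answer: 73/18 469/120 167/36
71/30 163/50 231/80
25/12 383/240 22/9

Derivation:
After step 1:
  11/3 11/2 14/3
  3 9/5 15/4
  1 9/4 4/3
After step 2:
  73/18 469/120 167/36
  71/30 163/50 231/80
  25/12 383/240 22/9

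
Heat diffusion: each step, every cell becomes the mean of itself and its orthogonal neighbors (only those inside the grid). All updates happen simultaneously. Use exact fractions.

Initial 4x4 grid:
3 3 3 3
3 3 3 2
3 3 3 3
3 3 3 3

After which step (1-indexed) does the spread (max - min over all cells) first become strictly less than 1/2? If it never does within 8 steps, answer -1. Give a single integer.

Answer: 1

Derivation:
Step 1: max=3, min=8/3, spread=1/3
  -> spread < 1/2 first at step 1
Step 2: max=3, min=329/120, spread=31/120
Step 3: max=3, min=3029/1080, spread=211/1080
Step 4: max=3, min=307157/108000, spread=16843/108000
Step 5: max=26921/9000, min=2777357/972000, spread=130111/972000
Step 6: max=1612841/540000, min=83837633/29160000, spread=3255781/29160000
Step 7: max=1608893/540000, min=2524046309/874800000, spread=82360351/874800000
Step 8: max=289093559/97200000, min=75980683109/26244000000, spread=2074577821/26244000000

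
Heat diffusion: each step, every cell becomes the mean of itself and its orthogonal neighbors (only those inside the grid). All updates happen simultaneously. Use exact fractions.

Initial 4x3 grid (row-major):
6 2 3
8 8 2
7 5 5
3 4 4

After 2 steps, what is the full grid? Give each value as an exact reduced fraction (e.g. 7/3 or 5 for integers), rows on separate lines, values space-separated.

After step 1:
  16/3 19/4 7/3
  29/4 5 9/2
  23/4 29/5 4
  14/3 4 13/3
After step 2:
  52/9 209/48 139/36
  35/6 273/50 95/24
  88/15 491/100 559/120
  173/36 47/10 37/9

Answer: 52/9 209/48 139/36
35/6 273/50 95/24
88/15 491/100 559/120
173/36 47/10 37/9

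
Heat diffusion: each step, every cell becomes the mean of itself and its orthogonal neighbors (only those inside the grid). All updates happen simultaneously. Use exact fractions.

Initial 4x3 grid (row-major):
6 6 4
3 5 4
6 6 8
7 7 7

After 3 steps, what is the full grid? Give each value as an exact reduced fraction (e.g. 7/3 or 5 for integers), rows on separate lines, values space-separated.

After step 1:
  5 21/4 14/3
  5 24/5 21/4
  11/2 32/5 25/4
  20/3 27/4 22/3
After step 2:
  61/12 1183/240 91/18
  203/40 267/50 629/120
  707/120 297/50 757/120
  227/36 543/80 61/9
After step 3:
  1207/240 73469/14400 10963/2160
  2139/400 31831/6000 19751/3600
  20891/3600 12107/2000 21841/3600
  13669/2160 30973/4800 14309/2160

Answer: 1207/240 73469/14400 10963/2160
2139/400 31831/6000 19751/3600
20891/3600 12107/2000 21841/3600
13669/2160 30973/4800 14309/2160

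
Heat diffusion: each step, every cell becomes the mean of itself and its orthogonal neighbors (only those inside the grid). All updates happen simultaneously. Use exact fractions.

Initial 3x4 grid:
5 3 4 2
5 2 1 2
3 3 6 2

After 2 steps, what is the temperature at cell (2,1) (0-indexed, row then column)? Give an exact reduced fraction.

Answer: 389/120

Derivation:
Step 1: cell (2,1) = 7/2
Step 2: cell (2,1) = 389/120
Full grid after step 2:
  139/36 197/60 35/12 83/36
  291/80 331/100 261/100 43/16
  131/36 389/120 77/24 97/36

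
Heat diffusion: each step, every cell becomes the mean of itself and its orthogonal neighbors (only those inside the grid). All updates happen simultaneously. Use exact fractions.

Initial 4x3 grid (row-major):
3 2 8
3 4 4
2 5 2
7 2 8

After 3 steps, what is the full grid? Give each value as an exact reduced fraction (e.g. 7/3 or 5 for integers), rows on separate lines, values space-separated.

After step 1:
  8/3 17/4 14/3
  3 18/5 9/2
  17/4 3 19/4
  11/3 11/2 4
After step 2:
  119/36 911/240 161/36
  811/240 367/100 1051/240
  167/48 211/50 65/16
  161/36 97/24 19/4
After step 3:
  3773/1080 54877/14400 4553/1080
  24901/7200 23333/6000 29851/7200
  27991/7200 2921/750 10447/2400
  1727/432 31471/7200 617/144

Answer: 3773/1080 54877/14400 4553/1080
24901/7200 23333/6000 29851/7200
27991/7200 2921/750 10447/2400
1727/432 31471/7200 617/144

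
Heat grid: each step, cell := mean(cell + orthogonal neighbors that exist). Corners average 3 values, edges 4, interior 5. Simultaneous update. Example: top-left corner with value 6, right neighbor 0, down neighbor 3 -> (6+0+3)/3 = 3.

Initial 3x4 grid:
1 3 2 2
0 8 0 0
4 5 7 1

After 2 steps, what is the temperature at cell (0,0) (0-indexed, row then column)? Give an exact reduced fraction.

Step 1: cell (0,0) = 4/3
Step 2: cell (0,0) = 97/36
Full grid after step 2:
  97/36 587/240 599/240 23/18
  647/240 387/100 247/100 163/80
  49/12 309/80 919/240 20/9

Answer: 97/36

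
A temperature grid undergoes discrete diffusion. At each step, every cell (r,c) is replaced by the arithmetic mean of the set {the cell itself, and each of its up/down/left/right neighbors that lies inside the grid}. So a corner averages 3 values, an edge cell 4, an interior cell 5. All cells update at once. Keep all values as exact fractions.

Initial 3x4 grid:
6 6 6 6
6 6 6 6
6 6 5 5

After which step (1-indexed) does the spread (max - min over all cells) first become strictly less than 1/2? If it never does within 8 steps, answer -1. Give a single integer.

Step 1: max=6, min=16/3, spread=2/3
Step 2: max=6, min=199/36, spread=17/36
  -> spread < 1/2 first at step 2
Step 3: max=6, min=758/135, spread=52/135
Step 4: max=10753/1800, min=736351/129600, spread=7573/25920
Step 5: max=160783/27000, min=44486999/7776000, spread=363701/1555200
Step 6: max=4272587/720000, min=2683506001/466560000, spread=681043/3732480
Step 7: max=1150517911/194400000, min=161592262859/27993600000, spread=163292653/1119744000
Step 8: max=34434860837/5832000000, min=9722868115681/1679616000000, spread=1554974443/13436928000

Answer: 2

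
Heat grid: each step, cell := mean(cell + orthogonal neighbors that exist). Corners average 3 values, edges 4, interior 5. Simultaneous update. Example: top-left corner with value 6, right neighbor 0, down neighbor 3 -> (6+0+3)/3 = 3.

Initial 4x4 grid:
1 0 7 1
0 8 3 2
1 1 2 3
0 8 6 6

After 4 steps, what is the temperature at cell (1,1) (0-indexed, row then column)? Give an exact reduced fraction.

Answer: 531839/180000

Derivation:
Step 1: cell (1,1) = 12/5
Step 2: cell (1,1) = 173/50
Step 3: cell (1,1) = 3109/1200
Step 4: cell (1,1) = 531839/180000
Full grid after step 4:
  159353/64800 22643/8640 135823/43200 200303/64800
  12563/5400 531839/180000 561089/180000 73661/21600
  4139/1500 60317/20000 220621/60000 130511/36000
  62233/21600 251587/72000 273587/72000 87563/21600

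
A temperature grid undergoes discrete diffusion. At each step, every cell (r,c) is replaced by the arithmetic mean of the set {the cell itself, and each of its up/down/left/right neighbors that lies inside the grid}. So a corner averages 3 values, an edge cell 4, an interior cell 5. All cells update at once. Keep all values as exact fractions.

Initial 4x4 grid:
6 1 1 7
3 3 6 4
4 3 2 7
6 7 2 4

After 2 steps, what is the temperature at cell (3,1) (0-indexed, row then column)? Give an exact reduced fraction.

Answer: 1063/240

Derivation:
Step 1: cell (3,1) = 9/2
Step 2: cell (3,1) = 1063/240
Full grid after step 2:
  121/36 391/120 137/40 55/12
  109/30 339/100 403/100 349/80
  131/30 39/10 19/5 223/48
  85/18 1063/240 199/48 37/9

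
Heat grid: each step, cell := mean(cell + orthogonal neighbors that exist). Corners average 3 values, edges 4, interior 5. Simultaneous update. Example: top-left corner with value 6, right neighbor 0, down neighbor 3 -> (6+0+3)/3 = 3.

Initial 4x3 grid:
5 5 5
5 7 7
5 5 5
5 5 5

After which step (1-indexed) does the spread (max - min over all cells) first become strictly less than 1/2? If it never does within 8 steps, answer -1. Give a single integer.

Step 1: max=6, min=5, spread=1
Step 2: max=689/120, min=5, spread=89/120
Step 3: max=763/135, min=613/120, spread=587/1080
Step 4: max=363817/64800, min=6193/1200, spread=5879/12960
  -> spread < 1/2 first at step 4
Step 5: max=21637553/3888000, min=17599/3375, spread=272701/777600
Step 6: max=1290855967/233280000, min=34009247/6480000, spread=2660923/9331200
Step 7: max=77042529053/13996800000, min=228014797/43200000, spread=126629393/559872000
Step 8: max=4604655199927/839808000000, min=123630183307/23328000000, spread=1231748807/6718464000

Answer: 4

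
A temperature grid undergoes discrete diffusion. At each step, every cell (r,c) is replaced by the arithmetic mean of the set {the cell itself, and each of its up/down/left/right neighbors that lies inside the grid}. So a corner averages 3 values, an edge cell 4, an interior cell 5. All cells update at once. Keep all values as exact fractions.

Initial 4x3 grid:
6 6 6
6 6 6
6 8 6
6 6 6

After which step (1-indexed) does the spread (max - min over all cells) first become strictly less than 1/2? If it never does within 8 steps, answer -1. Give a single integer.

Step 1: max=13/2, min=6, spread=1/2
Step 2: max=323/50, min=6, spread=23/50
  -> spread < 1/2 first at step 2
Step 3: max=15211/2400, min=1213/200, spread=131/480
Step 4: max=136151/21600, min=21991/3600, spread=841/4320
Step 5: max=54382051/8640000, min=4413373/720000, spread=56863/345600
Step 6: max=488094341/77760000, min=39869543/6480000, spread=386393/3110400
Step 7: max=195017723131/31104000000, min=15972358813/2592000000, spread=26795339/248832000
Step 8: max=11681255714129/1866240000000, min=960206149667/155520000000, spread=254051069/2985984000

Answer: 2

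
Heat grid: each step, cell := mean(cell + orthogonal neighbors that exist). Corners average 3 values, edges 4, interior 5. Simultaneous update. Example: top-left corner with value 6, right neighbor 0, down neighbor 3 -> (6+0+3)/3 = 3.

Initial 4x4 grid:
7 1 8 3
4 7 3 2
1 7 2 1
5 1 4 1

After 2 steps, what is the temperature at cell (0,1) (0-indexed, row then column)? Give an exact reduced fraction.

Step 1: cell (0,1) = 23/4
Step 2: cell (0,1) = 179/40
Full grid after step 2:
  29/6 179/40 547/120 31/9
  87/20 229/50 91/25 749/240
  56/15 199/50 149/50 183/80
  65/18 731/240 233/80 11/6

Answer: 179/40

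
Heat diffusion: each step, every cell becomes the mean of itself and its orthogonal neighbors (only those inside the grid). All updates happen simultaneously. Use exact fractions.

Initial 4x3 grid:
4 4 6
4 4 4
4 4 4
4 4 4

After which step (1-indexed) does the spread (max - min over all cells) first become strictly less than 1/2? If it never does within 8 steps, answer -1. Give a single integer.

Answer: 3

Derivation:
Step 1: max=14/3, min=4, spread=2/3
Step 2: max=41/9, min=4, spread=5/9
Step 3: max=473/108, min=4, spread=41/108
  -> spread < 1/2 first at step 3
Step 4: max=56057/12960, min=4, spread=4217/12960
Step 5: max=3319549/777600, min=14479/3600, spread=38417/155520
Step 6: max=197824211/46656000, min=290597/72000, spread=1903471/9331200
Step 7: max=11798429089/2799360000, min=8755759/2160000, spread=18038617/111974400
Step 8: max=705114582851/167961600000, min=790526759/194400000, spread=883978523/6718464000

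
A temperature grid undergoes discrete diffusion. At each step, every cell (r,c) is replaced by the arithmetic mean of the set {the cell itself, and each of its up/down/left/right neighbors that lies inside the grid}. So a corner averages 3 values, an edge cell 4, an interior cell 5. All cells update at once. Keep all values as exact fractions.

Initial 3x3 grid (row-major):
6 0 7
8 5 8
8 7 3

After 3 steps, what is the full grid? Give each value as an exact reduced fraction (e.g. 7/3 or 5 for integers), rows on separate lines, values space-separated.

Answer: 11821/2160 37801/7200 1249/240
85927/14400 34349/6000 26609/4800
6893/1080 88127/14400 707/120

Derivation:
After step 1:
  14/3 9/2 5
  27/4 28/5 23/4
  23/3 23/4 6
After step 2:
  191/36 593/120 61/12
  1481/240 567/100 447/80
  121/18 1501/240 35/6
After step 3:
  11821/2160 37801/7200 1249/240
  85927/14400 34349/6000 26609/4800
  6893/1080 88127/14400 707/120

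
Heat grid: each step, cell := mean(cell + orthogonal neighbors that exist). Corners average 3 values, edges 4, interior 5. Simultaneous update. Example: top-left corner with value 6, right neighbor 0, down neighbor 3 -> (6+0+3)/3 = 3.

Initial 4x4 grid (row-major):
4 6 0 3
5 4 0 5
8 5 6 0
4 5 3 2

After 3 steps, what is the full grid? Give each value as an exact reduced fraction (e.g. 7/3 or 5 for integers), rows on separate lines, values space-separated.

Answer: 317/72 3079/800 20983/7200 71/27
3859/800 4027/1000 2459/750 18493/7200
36019/7200 1711/375 9947/3000 21349/7200
1397/270 31729/7200 26569/7200 3089/1080

Derivation:
After step 1:
  5 7/2 9/4 8/3
  21/4 4 3 2
  11/2 28/5 14/5 13/4
  17/3 17/4 4 5/3
After step 2:
  55/12 59/16 137/48 83/36
  79/16 427/100 281/100 131/48
  1321/240 443/100 373/100 583/240
  185/36 1171/240 763/240 107/36
After step 3:
  317/72 3079/800 20983/7200 71/27
  3859/800 4027/1000 2459/750 18493/7200
  36019/7200 1711/375 9947/3000 21349/7200
  1397/270 31729/7200 26569/7200 3089/1080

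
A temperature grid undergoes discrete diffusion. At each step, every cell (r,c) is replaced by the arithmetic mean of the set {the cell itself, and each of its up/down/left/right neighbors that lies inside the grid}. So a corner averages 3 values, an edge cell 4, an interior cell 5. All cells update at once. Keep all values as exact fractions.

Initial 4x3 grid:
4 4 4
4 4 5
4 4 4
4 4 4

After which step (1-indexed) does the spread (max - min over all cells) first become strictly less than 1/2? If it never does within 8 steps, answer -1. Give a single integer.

Step 1: max=13/3, min=4, spread=1/3
  -> spread < 1/2 first at step 1
Step 2: max=511/120, min=4, spread=31/120
Step 3: max=4531/1080, min=4, spread=211/1080
Step 4: max=448897/108000, min=7247/1800, spread=14077/108000
Step 5: max=4028407/972000, min=435683/108000, spread=5363/48600
Step 6: max=120380809/29160000, min=242869/60000, spread=93859/1166400
Step 7: max=7208674481/1749600000, min=394136467/97200000, spread=4568723/69984000
Step 8: max=431684435629/104976000000, min=11845618889/2916000000, spread=8387449/167961600

Answer: 1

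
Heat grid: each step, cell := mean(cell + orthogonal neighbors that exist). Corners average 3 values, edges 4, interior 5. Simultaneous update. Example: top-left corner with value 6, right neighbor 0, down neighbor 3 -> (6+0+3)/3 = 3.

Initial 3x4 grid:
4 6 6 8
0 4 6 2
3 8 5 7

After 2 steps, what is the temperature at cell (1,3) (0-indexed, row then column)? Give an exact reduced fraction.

Step 1: cell (1,3) = 23/4
Step 2: cell (1,3) = 407/80
Full grid after step 2:
  133/36 589/120 643/120 211/36
  291/80 443/100 563/100 407/80
  137/36 599/120 623/120 203/36

Answer: 407/80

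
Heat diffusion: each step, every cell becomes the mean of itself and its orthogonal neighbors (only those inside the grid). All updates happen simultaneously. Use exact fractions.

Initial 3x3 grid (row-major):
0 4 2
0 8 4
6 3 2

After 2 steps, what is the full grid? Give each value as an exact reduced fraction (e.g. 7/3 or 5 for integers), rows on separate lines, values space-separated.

Answer: 25/9 359/120 65/18
349/120 391/100 53/15
15/4 291/80 47/12

Derivation:
After step 1:
  4/3 7/2 10/3
  7/2 19/5 4
  3 19/4 3
After step 2:
  25/9 359/120 65/18
  349/120 391/100 53/15
  15/4 291/80 47/12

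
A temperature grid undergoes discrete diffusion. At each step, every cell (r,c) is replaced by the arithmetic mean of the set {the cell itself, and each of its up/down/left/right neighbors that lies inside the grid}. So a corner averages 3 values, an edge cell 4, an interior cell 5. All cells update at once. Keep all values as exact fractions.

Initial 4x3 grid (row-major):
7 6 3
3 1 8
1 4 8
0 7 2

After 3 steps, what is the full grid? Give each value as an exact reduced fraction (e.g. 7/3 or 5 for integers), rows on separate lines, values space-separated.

After step 1:
  16/3 17/4 17/3
  3 22/5 5
  2 21/5 11/2
  8/3 13/4 17/3
After step 2:
  151/36 393/80 179/36
  221/60 417/100 617/120
  89/30 387/100 611/120
  95/36 947/240 173/36
After step 3:
  9209/2160 21899/4800 10819/2160
  13513/3600 8711/2000 8719/1800
  11843/3600 24053/6000 8509/1800
  6877/2160 54937/14400 9967/2160

Answer: 9209/2160 21899/4800 10819/2160
13513/3600 8711/2000 8719/1800
11843/3600 24053/6000 8509/1800
6877/2160 54937/14400 9967/2160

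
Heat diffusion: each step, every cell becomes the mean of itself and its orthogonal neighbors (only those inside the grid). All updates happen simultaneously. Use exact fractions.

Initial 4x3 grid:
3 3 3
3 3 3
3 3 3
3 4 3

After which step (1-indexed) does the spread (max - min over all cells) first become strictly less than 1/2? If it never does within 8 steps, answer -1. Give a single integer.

Answer: 1

Derivation:
Step 1: max=10/3, min=3, spread=1/3
  -> spread < 1/2 first at step 1
Step 2: max=787/240, min=3, spread=67/240
Step 3: max=6917/2160, min=3, spread=437/2160
Step 4: max=2749531/864000, min=3009/1000, spread=29951/172800
Step 5: max=24543821/7776000, min=10204/3375, spread=206761/1555200
Step 6: max=9787395571/3110400000, min=16365671/5400000, spread=14430763/124416000
Step 7: max=584979741689/186624000000, min=1313652727/432000000, spread=139854109/1492992000
Step 8: max=35014791890251/11197440000000, min=118491228977/38880000000, spread=7114543559/89579520000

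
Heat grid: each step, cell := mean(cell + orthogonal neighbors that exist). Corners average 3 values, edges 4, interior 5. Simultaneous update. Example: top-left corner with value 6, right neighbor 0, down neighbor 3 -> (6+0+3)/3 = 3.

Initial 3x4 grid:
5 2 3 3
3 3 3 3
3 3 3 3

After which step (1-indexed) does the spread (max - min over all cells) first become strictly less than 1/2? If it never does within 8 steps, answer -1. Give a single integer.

Answer: 2

Derivation:
Step 1: max=7/2, min=11/4, spread=3/4
Step 2: max=121/36, min=291/100, spread=203/450
  -> spread < 1/2 first at step 2
Step 3: max=23033/7200, min=887/300, spread=349/1440
Step 4: max=205403/64800, min=16009/5400, spread=2659/12960
Step 5: max=12148117/3888000, min=401839/135000, spread=2875769/19440000
Step 6: max=725914583/233280000, min=1075771/360000, spread=1152599/9331200
Step 7: max=43313149597/13996800000, min=2912321393/972000000, spread=6878607689/69984000000
Step 8: max=2591521429223/839808000000, min=68439707/22781250, spread=548480563/6718464000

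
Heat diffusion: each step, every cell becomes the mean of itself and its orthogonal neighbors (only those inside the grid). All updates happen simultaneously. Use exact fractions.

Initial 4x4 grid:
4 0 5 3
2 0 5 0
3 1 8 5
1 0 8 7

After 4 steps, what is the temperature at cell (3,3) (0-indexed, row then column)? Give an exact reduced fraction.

Step 1: cell (3,3) = 20/3
Step 2: cell (3,3) = 209/36
Step 3: cell (3,3) = 5747/1080
Step 4: cell (3,3) = 158057/32400
Full grid after step 4:
  24011/10800 90331/36000 322673/108000 214441/64800
  4437/2000 80249/30000 604219/180000 815881/216000
  126581/54000 535361/180000 355163/90000 972049/216000
  162779/64800 697109/216000 929509/216000 158057/32400

Answer: 158057/32400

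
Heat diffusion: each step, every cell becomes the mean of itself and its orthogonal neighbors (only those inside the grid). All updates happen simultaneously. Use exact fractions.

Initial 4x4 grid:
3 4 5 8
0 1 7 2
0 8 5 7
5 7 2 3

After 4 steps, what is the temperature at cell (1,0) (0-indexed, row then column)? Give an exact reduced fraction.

Answer: 143323/43200

Derivation:
Step 1: cell (1,0) = 1
Step 2: cell (1,0) = 127/48
Step 3: cell (1,0) = 20237/7200
Step 4: cell (1,0) = 143323/43200
Full grid after step 4:
  99451/32400 6535/1728 21343/4800 53993/10800
  143323/43200 335839/90000 46359/10000 69353/14400
  258989/72000 12541/3000 2689/600 347341/72000
  182/45 101953/24000 334171/72000 622/135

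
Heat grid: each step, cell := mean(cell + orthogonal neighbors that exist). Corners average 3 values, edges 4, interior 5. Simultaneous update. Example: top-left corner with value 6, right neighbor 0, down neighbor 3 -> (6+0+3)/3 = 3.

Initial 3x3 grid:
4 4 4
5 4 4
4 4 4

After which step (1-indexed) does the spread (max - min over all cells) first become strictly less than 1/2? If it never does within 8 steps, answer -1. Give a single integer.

Answer: 1

Derivation:
Step 1: max=13/3, min=4, spread=1/3
  -> spread < 1/2 first at step 1
Step 2: max=1027/240, min=4, spread=67/240
Step 3: max=9077/2160, min=807/200, spread=1807/10800
Step 4: max=3613963/864000, min=21961/5400, spread=33401/288000
Step 5: max=32333933/7776000, min=2203391/540000, spread=3025513/38880000
Step 6: max=12906526867/3110400000, min=117955949/28800000, spread=53531/995328
Step 7: max=772528925849/186624000000, min=31895116051/7776000000, spread=450953/11943936
Step 8: max=46298663560603/11197440000000, min=3833488610519/933120000000, spread=3799043/143327232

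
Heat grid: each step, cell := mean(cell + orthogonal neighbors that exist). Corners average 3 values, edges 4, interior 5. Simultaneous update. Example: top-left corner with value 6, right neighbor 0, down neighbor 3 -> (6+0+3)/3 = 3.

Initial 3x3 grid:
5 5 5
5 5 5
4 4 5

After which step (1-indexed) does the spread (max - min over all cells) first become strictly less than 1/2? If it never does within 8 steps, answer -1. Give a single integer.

Answer: 2

Derivation:
Step 1: max=5, min=13/3, spread=2/3
Step 2: max=5, min=163/36, spread=17/36
  -> spread < 1/2 first at step 2
Step 3: max=889/180, min=9953/2160, spread=143/432
Step 4: max=13237/2700, min=605251/129600, spread=1205/5184
Step 5: max=350459/72000, min=36580697/7776000, spread=10151/62208
Step 6: max=94190791/19440000, min=2207130859/466560000, spread=85517/746496
Step 7: max=11262246329/2332800000, min=132895609073/27993600000, spread=720431/8957952
Step 8: max=28087838137/5832000000, min=7994465805331/1679616000000, spread=6069221/107495424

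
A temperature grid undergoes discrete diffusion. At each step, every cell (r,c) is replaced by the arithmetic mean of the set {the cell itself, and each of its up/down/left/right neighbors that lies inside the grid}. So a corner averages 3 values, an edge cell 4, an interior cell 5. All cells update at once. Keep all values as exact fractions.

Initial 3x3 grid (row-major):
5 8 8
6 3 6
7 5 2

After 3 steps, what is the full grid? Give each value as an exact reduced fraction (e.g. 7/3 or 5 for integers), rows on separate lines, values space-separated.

After step 1:
  19/3 6 22/3
  21/4 28/5 19/4
  6 17/4 13/3
After step 2:
  211/36 379/60 217/36
  1391/240 517/100 1321/240
  31/6 1211/240 40/9
After step 3:
  12941/2160 10519/1800 12851/2160
  79177/14400 11133/2000 76127/14400
  1921/360 71377/14400 2699/540

Answer: 12941/2160 10519/1800 12851/2160
79177/14400 11133/2000 76127/14400
1921/360 71377/14400 2699/540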